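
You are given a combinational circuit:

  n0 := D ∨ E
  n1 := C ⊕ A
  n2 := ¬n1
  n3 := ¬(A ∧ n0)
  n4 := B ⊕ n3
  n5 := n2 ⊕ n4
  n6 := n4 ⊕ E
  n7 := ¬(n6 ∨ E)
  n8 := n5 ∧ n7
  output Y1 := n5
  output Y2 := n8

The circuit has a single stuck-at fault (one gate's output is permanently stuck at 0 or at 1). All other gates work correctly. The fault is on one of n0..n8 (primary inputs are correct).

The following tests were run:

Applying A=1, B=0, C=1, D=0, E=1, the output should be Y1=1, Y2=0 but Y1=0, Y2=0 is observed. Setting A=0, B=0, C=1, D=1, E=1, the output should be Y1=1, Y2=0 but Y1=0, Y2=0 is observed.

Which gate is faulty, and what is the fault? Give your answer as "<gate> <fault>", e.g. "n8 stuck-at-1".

Fault-free values for test 1 (A=1, B=0, C=1, D=0, E=1): n0=1, n1=0, n2=1, n3=0, n4=0, n5=1, n6=1, n7=0, n8=0, giving Y1=1, Y2=0. Observed Y1=0, Y2=0.
Test 1: faults giving observed Y1=0, Y2=0 are {n0 stuck-at-0, n1 stuck-at-1, n2 stuck-at-0, n3 stuck-at-1, n4 stuck-at-1, n5 stuck-at-0}.
Test 2 (A=0, B=0, C=1, D=1, E=1): fault-free n0=1, n1=1, n2=0, n3=1, n4=1, n5=1, n6=0, n7=0, n8=0 → Y1=1, Y2=0; observed Y1=0, Y2=0. Eliminates n0 stuck-at-0, n1 stuck-at-1, n2 stuck-at-0, n3 stuck-at-1, n4 stuck-at-1.
Only n5 stuck-at-0 is consistent with every test.

n5 stuck-at-0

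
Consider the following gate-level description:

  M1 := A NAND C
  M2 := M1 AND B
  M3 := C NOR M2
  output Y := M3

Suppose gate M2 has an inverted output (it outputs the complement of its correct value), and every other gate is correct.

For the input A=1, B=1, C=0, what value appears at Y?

1

Propagate with M2 forced: M1=1, M2=0 [inverted output], M3=1.
So Y = 1. (Without the fault it would be 0.)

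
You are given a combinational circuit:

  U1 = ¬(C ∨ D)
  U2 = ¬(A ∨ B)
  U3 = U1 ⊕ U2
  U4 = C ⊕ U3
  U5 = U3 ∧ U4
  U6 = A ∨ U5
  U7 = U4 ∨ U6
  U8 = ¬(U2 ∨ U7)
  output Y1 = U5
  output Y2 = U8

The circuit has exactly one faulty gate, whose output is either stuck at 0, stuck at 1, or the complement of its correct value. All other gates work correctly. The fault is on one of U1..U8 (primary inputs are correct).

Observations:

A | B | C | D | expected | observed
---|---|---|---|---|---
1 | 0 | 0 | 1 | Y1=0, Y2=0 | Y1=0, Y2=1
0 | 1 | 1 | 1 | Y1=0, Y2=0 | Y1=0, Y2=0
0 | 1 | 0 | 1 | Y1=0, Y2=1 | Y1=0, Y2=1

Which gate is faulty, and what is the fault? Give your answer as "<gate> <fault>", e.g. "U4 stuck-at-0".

Fault-free values for test 1 (A=1, B=0, C=0, D=1): U1=0, U2=0, U3=0, U4=0, U5=0, U6=1, U7=1, U8=0, giving Y1=0, Y2=0. Observed Y1=0, Y2=1.
Test 1: faults giving observed Y1=0, Y2=1 are {U6 stuck-at-0, U6 inverted output, U7 stuck-at-0, U7 inverted output, U8 stuck-at-1, U8 inverted output}.
Test 2 (A=0, B=1, C=1, D=1): fault-free U1=0, U2=0, U3=0, U4=1, U5=0, U6=0, U7=1, U8=0 → Y1=0, Y2=0; observed Y1=0, Y2=0. Eliminates U7 stuck-at-0, U7 inverted output, U8 stuck-at-1, U8 inverted output.
Test 3 (A=0, B=1, C=0, D=1): fault-free U1=0, U2=0, U3=0, U4=0, U5=0, U6=0, U7=0, U8=1 → Y1=0, Y2=1; observed Y1=0, Y2=1. Eliminates U6 inverted output.
Only U6 stuck-at-0 is consistent with every test.

U6 stuck-at-0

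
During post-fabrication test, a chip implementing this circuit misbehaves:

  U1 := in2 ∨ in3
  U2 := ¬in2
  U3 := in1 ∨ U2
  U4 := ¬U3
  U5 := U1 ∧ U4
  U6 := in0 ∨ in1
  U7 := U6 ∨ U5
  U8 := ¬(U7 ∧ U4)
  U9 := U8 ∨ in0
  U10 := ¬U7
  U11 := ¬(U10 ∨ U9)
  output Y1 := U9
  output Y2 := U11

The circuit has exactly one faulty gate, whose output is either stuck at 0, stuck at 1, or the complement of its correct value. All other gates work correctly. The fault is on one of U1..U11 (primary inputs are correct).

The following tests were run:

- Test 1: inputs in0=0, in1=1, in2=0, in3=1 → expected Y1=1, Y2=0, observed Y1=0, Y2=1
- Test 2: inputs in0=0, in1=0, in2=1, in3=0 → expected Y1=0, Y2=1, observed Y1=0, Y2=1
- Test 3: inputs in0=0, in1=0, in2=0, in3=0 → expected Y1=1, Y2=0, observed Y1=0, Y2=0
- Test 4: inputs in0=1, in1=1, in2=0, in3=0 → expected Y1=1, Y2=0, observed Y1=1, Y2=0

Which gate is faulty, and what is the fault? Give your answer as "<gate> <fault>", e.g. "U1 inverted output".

Fault-free values for test 1 (in0=0, in1=1, in2=0, in3=1): U1=1, U2=1, U3=1, U4=0, U5=0, U6=1, U7=1, U8=1, U9=1, U10=0, U11=0, giving Y1=1, Y2=0. Observed Y1=0, Y2=1.
Test 1: faults giving observed Y1=0, Y2=1 are {U3 stuck-at-0, U3 inverted output, U4 stuck-at-1, U4 inverted output, U8 stuck-at-0, U8 inverted output, U9 stuck-at-0, U9 inverted output}.
Test 2 (in0=0, in1=0, in2=1, in3=0): fault-free U1=1, U2=0, U3=0, U4=1, U5=1, U6=0, U7=1, U8=0, U9=0, U10=0, U11=1 → Y1=0, Y2=1; observed Y1=0, Y2=1. Eliminates U3 inverted output, U4 inverted output, U8 inverted output, U9 inverted output.
Test 3 (in0=0, in1=0, in2=0, in3=0): fault-free U1=0, U2=1, U3=1, U4=0, U5=0, U6=0, U7=0, U8=1, U9=1, U10=1, U11=0 → Y1=1, Y2=0; observed Y1=0, Y2=0. Eliminates U3 stuck-at-0, U4 stuck-at-1.
Test 4 (in0=1, in1=1, in2=0, in3=0): fault-free U1=0, U2=1, U3=1, U4=0, U5=0, U6=1, U7=1, U8=1, U9=1, U10=0, U11=0 → Y1=1, Y2=0; observed Y1=1, Y2=0. Eliminates U9 stuck-at-0.
Only U8 stuck-at-0 is consistent with every test.

U8 stuck-at-0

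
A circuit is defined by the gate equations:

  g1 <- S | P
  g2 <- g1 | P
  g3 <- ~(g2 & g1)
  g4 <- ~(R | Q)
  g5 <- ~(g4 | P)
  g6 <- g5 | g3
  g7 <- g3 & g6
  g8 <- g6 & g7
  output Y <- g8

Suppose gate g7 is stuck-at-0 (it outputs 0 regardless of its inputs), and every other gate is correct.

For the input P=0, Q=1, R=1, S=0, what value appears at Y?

0

Propagate with g7 forced: g1=0, g2=0, g3=1, g4=0, g5=1, g6=1, g7=0 [stuck-at-0], g8=0.
So Y = 0. (Without the fault it would be 1.)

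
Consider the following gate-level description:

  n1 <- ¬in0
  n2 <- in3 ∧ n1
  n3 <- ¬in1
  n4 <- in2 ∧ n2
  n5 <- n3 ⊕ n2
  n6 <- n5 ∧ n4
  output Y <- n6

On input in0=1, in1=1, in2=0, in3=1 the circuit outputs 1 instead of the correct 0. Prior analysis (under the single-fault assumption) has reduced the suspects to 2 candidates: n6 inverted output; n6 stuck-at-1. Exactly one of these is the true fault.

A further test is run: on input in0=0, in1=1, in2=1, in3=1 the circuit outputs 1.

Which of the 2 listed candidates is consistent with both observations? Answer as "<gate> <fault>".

Evaluate each candidate on input in0=0, in1=1, in2=1, in3=1:
  n6 inverted output: n1=1, n2=1, n3=0, n4=1, n5=1, n6=0 [inverted output] → 0 — eliminated
  n6 stuck-at-1: n1=1, n2=1, n3=0, n4=1, n5=1, n6=1 [stuck-at-1] → 1 — matches
Only n6 stuck-at-1 reproduces the observed 1.

n6 stuck-at-1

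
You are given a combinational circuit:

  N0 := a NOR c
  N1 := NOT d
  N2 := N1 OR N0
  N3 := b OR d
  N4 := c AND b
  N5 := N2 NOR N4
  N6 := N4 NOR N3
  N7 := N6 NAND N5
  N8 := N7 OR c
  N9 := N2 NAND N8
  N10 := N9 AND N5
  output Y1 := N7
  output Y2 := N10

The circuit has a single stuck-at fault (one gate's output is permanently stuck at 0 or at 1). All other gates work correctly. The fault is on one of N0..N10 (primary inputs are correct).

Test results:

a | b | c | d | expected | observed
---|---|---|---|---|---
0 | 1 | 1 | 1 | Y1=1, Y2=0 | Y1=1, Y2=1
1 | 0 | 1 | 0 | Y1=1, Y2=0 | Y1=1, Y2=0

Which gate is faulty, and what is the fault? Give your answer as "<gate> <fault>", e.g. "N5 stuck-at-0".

N4 stuck-at-0

Fault-free values for test 1 (a=0, b=1, c=1, d=1): N0=0, N1=0, N2=0, N3=1, N4=1, N5=0, N6=0, N7=1, N8=1, N9=1, N10=0, giving Y1=1, Y2=0. Observed Y1=1, Y2=1.
Test 1: faults giving observed Y1=1, Y2=1 are {N4 stuck-at-0, N5 stuck-at-1, N10 stuck-at-1}.
Test 2 (a=1, b=0, c=1, d=0): fault-free N0=0, N1=1, N2=1, N3=0, N4=0, N5=0, N6=1, N7=1, N8=1, N9=0, N10=0 → Y1=1, Y2=0; observed Y1=1, Y2=0. Eliminates N5 stuck-at-1, N10 stuck-at-1.
Only N4 stuck-at-0 is consistent with every test.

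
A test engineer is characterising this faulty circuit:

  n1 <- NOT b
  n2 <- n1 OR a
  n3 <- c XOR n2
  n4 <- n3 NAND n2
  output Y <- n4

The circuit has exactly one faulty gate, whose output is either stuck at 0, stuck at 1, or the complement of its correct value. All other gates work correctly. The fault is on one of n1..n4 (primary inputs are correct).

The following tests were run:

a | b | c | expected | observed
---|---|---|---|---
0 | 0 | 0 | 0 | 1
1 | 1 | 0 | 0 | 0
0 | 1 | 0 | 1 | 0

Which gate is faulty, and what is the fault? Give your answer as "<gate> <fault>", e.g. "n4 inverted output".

Fault-free values for test 1 (a=0, b=0, c=0): n1=1, n2=1, n3=1, n4=0, giving Y=0. Observed 1.
Test 1: faults giving observed 1 are {n1 stuck-at-0, n1 inverted output, n2 stuck-at-0, n2 inverted output, n3 stuck-at-0, n3 inverted output, n4 stuck-at-1, n4 inverted output}.
Test 2 (a=1, b=1, c=0): fault-free n1=0, n2=1, n3=1, n4=0 → 0; observed 0. Eliminates n2 stuck-at-0, n2 inverted output, n3 stuck-at-0, n3 inverted output, n4 stuck-at-1, n4 inverted output.
Test 3 (a=0, b=1, c=0): fault-free n1=0, n2=0, n3=0, n4=1 → 1; observed 0. Eliminates n1 stuck-at-0.
Only n1 inverted output is consistent with every test.

n1 inverted output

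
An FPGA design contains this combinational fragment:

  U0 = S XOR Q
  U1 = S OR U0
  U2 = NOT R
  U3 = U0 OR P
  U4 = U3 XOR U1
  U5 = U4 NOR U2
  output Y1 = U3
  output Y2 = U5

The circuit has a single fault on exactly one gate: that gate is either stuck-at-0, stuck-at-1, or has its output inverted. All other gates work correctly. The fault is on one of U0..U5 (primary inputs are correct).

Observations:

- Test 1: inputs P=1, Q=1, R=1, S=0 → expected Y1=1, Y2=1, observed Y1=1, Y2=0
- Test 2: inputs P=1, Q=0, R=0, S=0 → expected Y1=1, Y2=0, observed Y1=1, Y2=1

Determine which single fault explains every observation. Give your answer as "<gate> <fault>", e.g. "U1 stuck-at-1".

Fault-free values for test 1 (P=1, Q=1, R=1, S=0): U0=1, U1=1, U2=0, U3=1, U4=0, U5=1, giving Y1=1, Y2=1. Observed Y1=1, Y2=0.
Test 1: faults giving observed Y1=1, Y2=0 are {U0 stuck-at-0, U0 inverted output, U1 stuck-at-0, U1 inverted output, U2 stuck-at-1, U2 inverted output, U4 stuck-at-1, U4 inverted output, U5 stuck-at-0, U5 inverted output}.
Test 2 (P=1, Q=0, R=0, S=0): fault-free U0=0, U1=0, U2=1, U3=1, U4=1, U5=0 → Y1=1, Y2=0; observed Y1=1, Y2=1. Eliminates U0 stuck-at-0, U0 inverted output, U1 stuck-at-0, U1 inverted output, U2 stuck-at-1, U2 inverted output, U4 stuck-at-1, U4 inverted output, U5 stuck-at-0.
Only U5 inverted output is consistent with every test.

U5 inverted output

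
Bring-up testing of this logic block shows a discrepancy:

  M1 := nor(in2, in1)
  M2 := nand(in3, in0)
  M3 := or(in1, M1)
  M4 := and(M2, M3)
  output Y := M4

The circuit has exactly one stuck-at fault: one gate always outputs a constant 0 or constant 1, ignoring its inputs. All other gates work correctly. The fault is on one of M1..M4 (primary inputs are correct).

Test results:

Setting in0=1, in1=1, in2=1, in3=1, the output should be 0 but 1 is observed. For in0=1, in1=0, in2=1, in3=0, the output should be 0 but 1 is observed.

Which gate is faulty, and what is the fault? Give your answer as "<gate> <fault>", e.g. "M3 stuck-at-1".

M4 stuck-at-1

Fault-free values for test 1 (in0=1, in1=1, in2=1, in3=1): M1=0, M2=0, M3=1, M4=0, giving Y=0. Observed 1.
Test 1: faults giving observed 1 are {M2 stuck-at-1, M4 stuck-at-1}.
Test 2 (in0=1, in1=0, in2=1, in3=0): fault-free M1=0, M2=1, M3=0, M4=0 → 0; observed 1. Eliminates M2 stuck-at-1.
Only M4 stuck-at-1 is consistent with every test.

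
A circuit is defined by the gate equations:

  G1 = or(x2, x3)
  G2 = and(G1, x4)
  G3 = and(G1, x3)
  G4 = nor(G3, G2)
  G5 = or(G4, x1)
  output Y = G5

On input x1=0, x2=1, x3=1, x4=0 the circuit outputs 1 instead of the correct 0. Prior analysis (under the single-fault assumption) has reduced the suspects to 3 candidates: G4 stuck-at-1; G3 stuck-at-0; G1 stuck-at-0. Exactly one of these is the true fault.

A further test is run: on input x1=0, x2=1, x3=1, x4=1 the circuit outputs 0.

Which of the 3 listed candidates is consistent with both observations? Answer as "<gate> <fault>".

G3 stuck-at-0

Evaluate each candidate on input x1=0, x2=1, x3=1, x4=1:
  G4 stuck-at-1: G1=1, G2=1, G3=1, G4=1 [stuck-at-1], G5=1 → 1 — eliminated
  G3 stuck-at-0: G1=1, G2=1, G3=0 [stuck-at-0], G4=0, G5=0 → 0 — matches
  G1 stuck-at-0: G1=0 [stuck-at-0], G2=0, G3=0, G4=1, G5=1 → 1 — eliminated
Only G3 stuck-at-0 reproduces the observed 0.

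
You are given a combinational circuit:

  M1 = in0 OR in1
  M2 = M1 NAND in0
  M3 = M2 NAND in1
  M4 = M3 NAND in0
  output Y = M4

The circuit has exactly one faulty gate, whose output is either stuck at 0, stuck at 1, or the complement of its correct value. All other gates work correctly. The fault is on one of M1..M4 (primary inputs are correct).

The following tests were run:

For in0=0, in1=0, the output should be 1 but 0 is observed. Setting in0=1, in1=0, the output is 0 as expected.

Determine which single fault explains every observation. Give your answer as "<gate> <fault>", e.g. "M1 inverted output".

M4 stuck-at-0

Fault-free values for test 1 (in0=0, in1=0): M1=0, M2=1, M3=1, M4=1, giving Y=1. Observed 0.
Test 1: faults giving observed 0 are {M4 stuck-at-0, M4 inverted output}.
Test 2 (in0=1, in1=0): fault-free M1=1, M2=0, M3=1, M4=0 → 0; observed 0. Eliminates M4 inverted output.
Only M4 stuck-at-0 is consistent with every test.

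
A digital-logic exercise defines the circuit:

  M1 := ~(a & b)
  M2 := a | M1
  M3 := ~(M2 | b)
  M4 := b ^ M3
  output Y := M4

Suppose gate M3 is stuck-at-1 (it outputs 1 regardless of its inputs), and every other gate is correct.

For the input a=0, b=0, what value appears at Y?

Propagate with M3 forced: M1=1, M2=1, M3=1 [stuck-at-1], M4=1.
So Y = 1. (Without the fault it would be 0.)

1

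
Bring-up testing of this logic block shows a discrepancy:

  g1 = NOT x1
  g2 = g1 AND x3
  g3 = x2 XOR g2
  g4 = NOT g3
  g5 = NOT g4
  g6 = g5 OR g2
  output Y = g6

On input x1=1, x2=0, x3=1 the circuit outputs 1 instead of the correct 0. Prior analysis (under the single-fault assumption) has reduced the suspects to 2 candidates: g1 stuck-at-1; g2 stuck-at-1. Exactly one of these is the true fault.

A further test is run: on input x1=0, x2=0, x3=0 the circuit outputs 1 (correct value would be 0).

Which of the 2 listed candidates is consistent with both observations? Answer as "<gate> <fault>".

Evaluate each candidate on input x1=0, x2=0, x3=0:
  g1 stuck-at-1: g1=1 [stuck-at-1], g2=0, g3=0, g4=1, g5=0, g6=0 → 0 — eliminated
  g2 stuck-at-1: g1=1, g2=1 [stuck-at-1], g3=1, g4=0, g5=1, g6=1 → 1 — matches
Only g2 stuck-at-1 reproduces the observed 1.

g2 stuck-at-1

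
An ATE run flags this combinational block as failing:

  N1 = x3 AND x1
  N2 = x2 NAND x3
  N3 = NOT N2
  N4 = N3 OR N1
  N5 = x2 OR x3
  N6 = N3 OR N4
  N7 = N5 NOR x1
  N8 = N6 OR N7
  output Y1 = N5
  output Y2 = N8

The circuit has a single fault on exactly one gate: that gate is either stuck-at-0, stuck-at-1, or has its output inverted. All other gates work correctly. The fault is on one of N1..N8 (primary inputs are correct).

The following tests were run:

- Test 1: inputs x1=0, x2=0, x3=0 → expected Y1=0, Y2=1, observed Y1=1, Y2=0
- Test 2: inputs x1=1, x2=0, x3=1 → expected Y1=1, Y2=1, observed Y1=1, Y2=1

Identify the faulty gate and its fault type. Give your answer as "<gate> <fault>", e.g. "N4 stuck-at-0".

N5 stuck-at-1

Fault-free values for test 1 (x1=0, x2=0, x3=0): N1=0, N2=1, N3=0, N4=0, N5=0, N6=0, N7=1, N8=1, giving Y1=0, Y2=1. Observed Y1=1, Y2=0.
Test 1: faults giving observed Y1=1, Y2=0 are {N5 stuck-at-1, N5 inverted output}.
Test 2 (x1=1, x2=0, x3=1): fault-free N1=1, N2=1, N3=0, N4=1, N5=1, N6=1, N7=0, N8=1 → Y1=1, Y2=1; observed Y1=1, Y2=1. Eliminates N5 inverted output.
Only N5 stuck-at-1 is consistent with every test.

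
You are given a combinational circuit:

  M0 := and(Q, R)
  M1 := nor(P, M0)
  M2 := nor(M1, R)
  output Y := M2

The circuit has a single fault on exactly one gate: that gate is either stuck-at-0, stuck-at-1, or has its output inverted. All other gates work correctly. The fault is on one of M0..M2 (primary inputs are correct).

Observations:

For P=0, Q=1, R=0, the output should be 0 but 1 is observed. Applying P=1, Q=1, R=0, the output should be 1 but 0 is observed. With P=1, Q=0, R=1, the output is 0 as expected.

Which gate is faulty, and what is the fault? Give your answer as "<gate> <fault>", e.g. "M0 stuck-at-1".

Fault-free values for test 1 (P=0, Q=1, R=0): M0=0, M1=1, M2=0, giving Y=0. Observed 1.
Test 1: faults giving observed 1 are {M0 stuck-at-1, M0 inverted output, M1 stuck-at-0, M1 inverted output, M2 stuck-at-1, M2 inverted output}.
Test 2 (P=1, Q=1, R=0): fault-free M0=0, M1=0, M2=1 → 1; observed 0. Eliminates M0 stuck-at-1, M0 inverted output, M1 stuck-at-0, M2 stuck-at-1.
Test 3 (P=1, Q=0, R=1): fault-free M0=0, M1=0, M2=0 → 0; observed 0. Eliminates M2 inverted output.
Only M1 inverted output is consistent with every test.

M1 inverted output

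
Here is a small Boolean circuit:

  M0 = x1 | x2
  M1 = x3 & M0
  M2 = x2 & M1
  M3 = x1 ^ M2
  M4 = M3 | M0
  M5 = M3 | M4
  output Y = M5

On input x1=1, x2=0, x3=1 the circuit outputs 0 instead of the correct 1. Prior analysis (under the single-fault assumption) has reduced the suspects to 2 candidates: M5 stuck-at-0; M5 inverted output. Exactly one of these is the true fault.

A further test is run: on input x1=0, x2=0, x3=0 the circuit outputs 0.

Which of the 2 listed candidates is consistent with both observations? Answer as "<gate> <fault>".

M5 stuck-at-0

Evaluate each candidate on input x1=0, x2=0, x3=0:
  M5 stuck-at-0: M0=0, M1=0, M2=0, M3=0, M4=0, M5=0 [stuck-at-0] → 0 — matches
  M5 inverted output: M0=0, M1=0, M2=0, M3=0, M4=0, M5=1 [inverted output] → 1 — eliminated
Only M5 stuck-at-0 reproduces the observed 0.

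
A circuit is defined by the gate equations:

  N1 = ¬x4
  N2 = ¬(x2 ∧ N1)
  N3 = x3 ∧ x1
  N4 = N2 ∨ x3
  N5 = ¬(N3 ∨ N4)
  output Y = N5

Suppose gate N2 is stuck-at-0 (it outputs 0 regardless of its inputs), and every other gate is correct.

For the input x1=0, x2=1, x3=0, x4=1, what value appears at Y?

1

Propagate with N2 forced: N1=0, N2=0 [stuck-at-0], N3=0, N4=0, N5=1.
So Y = 1. (Without the fault it would be 0.)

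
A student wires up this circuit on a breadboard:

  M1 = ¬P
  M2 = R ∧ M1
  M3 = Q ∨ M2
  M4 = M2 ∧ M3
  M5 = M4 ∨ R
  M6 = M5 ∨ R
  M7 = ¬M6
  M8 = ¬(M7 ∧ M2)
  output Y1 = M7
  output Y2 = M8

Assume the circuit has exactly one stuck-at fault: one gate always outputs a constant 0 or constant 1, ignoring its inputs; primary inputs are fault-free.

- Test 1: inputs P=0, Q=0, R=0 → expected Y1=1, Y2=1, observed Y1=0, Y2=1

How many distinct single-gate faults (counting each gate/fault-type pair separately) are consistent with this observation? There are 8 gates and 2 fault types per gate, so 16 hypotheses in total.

Fault-free: M1=1, M2=0, M3=0, M4=0, M5=0, M6=0, M7=1, M8=1 → Y1=1, Y2=1. Observed Y1=0, Y2=1.
  M1: none of the 2 fault types match ✗
  M2: stuck-at-1 ✓; others ✗
  M3: none of the 2 fault types match ✗
  M4: stuck-at-1 ✓; others ✗
  M5: stuck-at-1 ✓; others ✗
  M6: stuck-at-1 ✓; others ✗
  M7: stuck-at-0 ✓; others ✗
  M8: none of the 2 fault types match ✗
Consistent faults: {M2 stuck-at-1, M4 stuck-at-1, M5 stuck-at-1, M6 stuck-at-1, M7 stuck-at-0} — 5 in all.

5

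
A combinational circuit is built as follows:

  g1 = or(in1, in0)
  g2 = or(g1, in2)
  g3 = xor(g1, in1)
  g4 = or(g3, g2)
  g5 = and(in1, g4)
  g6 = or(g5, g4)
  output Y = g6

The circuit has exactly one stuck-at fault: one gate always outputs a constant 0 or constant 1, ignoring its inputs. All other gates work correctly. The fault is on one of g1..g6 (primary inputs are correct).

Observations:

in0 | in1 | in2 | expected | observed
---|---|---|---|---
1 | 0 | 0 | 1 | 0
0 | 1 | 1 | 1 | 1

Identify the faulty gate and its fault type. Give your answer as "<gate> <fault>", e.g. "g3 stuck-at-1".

g1 stuck-at-0

Fault-free values for test 1 (in0=1, in1=0, in2=0): g1=1, g2=1, g3=1, g4=1, g5=0, g6=1, giving Y=1. Observed 0.
Test 1: faults giving observed 0 are {g1 stuck-at-0, g4 stuck-at-0, g6 stuck-at-0}.
Test 2 (in0=0, in1=1, in2=1): fault-free g1=1, g2=1, g3=0, g4=1, g5=1, g6=1 → 1; observed 1. Eliminates g4 stuck-at-0, g6 stuck-at-0.
Only g1 stuck-at-0 is consistent with every test.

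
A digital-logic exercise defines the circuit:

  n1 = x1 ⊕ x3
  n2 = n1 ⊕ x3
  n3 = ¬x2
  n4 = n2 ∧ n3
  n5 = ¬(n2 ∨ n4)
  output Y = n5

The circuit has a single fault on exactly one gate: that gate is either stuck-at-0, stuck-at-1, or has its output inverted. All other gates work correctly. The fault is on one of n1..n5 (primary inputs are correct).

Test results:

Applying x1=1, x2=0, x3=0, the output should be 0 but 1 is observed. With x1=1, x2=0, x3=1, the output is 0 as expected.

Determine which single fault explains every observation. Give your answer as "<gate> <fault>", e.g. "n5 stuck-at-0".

Fault-free values for test 1 (x1=1, x2=0, x3=0): n1=1, n2=1, n3=1, n4=1, n5=0, giving Y=0. Observed 1.
Test 1: faults giving observed 1 are {n1 stuck-at-0, n1 inverted output, n2 stuck-at-0, n2 inverted output, n5 stuck-at-1, n5 inverted output}.
Test 2 (x1=1, x2=0, x3=1): fault-free n1=0, n2=1, n3=1, n4=1, n5=0 → 0; observed 0. Eliminates n1 inverted output, n2 stuck-at-0, n2 inverted output, n5 stuck-at-1, n5 inverted output.
Only n1 stuck-at-0 is consistent with every test.

n1 stuck-at-0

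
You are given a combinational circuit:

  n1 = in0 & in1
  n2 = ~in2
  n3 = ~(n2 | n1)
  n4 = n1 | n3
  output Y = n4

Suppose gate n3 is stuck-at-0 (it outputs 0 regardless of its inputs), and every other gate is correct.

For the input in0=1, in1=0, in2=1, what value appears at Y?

Propagate with n3 forced: n1=0, n2=0, n3=0 [stuck-at-0], n4=0.
So Y = 0. (Without the fault it would be 1.)

0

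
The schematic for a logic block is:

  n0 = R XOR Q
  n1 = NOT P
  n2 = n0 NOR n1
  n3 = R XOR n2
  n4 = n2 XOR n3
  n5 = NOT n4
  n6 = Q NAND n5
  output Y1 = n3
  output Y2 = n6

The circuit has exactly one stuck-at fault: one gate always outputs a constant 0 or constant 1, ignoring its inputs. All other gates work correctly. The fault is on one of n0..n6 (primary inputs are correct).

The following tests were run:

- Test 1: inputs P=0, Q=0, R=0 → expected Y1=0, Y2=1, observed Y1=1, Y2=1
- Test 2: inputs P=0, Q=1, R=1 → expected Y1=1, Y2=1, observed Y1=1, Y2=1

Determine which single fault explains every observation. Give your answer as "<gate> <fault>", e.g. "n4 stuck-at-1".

n3 stuck-at-1

Fault-free values for test 1 (P=0, Q=0, R=0): n0=0, n1=1, n2=0, n3=0, n4=0, n5=1, n6=1, giving Y1=0, Y2=1. Observed Y1=1, Y2=1.
Test 1: faults giving observed Y1=1, Y2=1 are {n1 stuck-at-0, n2 stuck-at-1, n3 stuck-at-1}.
Test 2 (P=0, Q=1, R=1): fault-free n0=0, n1=1, n2=0, n3=1, n4=1, n5=0, n6=1 → Y1=1, Y2=1; observed Y1=1, Y2=1. Eliminates n1 stuck-at-0, n2 stuck-at-1.
Only n3 stuck-at-1 is consistent with every test.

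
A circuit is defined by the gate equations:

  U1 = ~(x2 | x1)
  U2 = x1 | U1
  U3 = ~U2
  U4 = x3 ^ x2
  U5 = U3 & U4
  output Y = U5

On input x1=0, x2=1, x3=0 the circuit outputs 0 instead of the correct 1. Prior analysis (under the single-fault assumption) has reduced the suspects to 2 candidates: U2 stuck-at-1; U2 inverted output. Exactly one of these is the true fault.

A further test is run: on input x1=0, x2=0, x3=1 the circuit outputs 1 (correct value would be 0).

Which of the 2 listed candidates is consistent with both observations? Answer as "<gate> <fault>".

U2 inverted output

Evaluate each candidate on input x1=0, x2=0, x3=1:
  U2 stuck-at-1: U1=1, U2=1 [stuck-at-1], U3=0, U4=1, U5=0 → 0 — eliminated
  U2 inverted output: U1=1, U2=0 [inverted output], U3=1, U4=1, U5=1 → 1 — matches
Only U2 inverted output reproduces the observed 1.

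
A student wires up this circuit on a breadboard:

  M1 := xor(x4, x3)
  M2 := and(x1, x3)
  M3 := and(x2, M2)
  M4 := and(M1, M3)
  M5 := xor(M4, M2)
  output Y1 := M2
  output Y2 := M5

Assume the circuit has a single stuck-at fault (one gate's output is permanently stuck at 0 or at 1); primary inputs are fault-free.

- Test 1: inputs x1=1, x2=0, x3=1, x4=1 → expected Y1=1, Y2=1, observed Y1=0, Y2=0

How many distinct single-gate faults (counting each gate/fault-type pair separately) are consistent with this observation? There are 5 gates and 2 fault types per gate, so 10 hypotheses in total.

Fault-free: M1=0, M2=1, M3=0, M4=0, M5=1 → Y1=1, Y2=1. Observed Y1=0, Y2=0.
  M1 stuck-at-0: output Y1=1, Y2=1 ✗
  M1 stuck-at-1: output Y1=1, Y2=1 ✗
  M2 stuck-at-0: output Y1=0, Y2=0 ✓
  M2 stuck-at-1: output Y1=1, Y2=1 ✗
  M3 stuck-at-0: output Y1=1, Y2=1 ✗
  M3 stuck-at-1: output Y1=1, Y2=1 ✗
  M4 stuck-at-0: output Y1=1, Y2=1 ✗
  M4 stuck-at-1: output Y1=1, Y2=0 ✗
  M5 stuck-at-0: output Y1=1, Y2=0 ✗
  M5 stuck-at-1: output Y1=1, Y2=1 ✗
Consistent faults: {M2 stuck-at-0} — 1 in all.

1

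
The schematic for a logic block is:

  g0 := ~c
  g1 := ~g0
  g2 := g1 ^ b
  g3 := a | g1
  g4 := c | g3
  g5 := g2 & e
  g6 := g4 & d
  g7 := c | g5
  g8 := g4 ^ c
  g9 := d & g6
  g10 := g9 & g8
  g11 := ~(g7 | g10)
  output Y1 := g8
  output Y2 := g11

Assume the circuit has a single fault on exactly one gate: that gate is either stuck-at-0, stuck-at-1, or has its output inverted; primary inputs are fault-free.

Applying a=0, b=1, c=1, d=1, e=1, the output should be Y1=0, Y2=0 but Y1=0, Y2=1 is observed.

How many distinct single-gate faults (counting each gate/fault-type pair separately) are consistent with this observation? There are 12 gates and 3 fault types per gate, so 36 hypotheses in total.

4

Fault-free: g0=0, g1=1, g2=0, g3=1, g4=1, g5=0, g6=1, g7=1, g8=0, g9=1, g10=0, g11=0 → Y1=0, Y2=0. Observed Y1=0, Y2=1.
  g0: none of the 3 fault types match ✗
  g1: none of the 3 fault types match ✗
  g2: none of the 3 fault types match ✗
  g3: none of the 3 fault types match ✗
  g4: none of the 3 fault types match ✗
  g5: none of the 3 fault types match ✗
  g6: none of the 3 fault types match ✗
  g7: stuck-at-0, inverted output ✓; others ✗
  g8: none of the 3 fault types match ✗
  g9: none of the 3 fault types match ✗
  g10: none of the 3 fault types match ✗
  g11: stuck-at-1, inverted output ✓; others ✗
Consistent faults: {g7 stuck-at-0, g7 inverted output, g11 stuck-at-1, g11 inverted output} — 4 in all.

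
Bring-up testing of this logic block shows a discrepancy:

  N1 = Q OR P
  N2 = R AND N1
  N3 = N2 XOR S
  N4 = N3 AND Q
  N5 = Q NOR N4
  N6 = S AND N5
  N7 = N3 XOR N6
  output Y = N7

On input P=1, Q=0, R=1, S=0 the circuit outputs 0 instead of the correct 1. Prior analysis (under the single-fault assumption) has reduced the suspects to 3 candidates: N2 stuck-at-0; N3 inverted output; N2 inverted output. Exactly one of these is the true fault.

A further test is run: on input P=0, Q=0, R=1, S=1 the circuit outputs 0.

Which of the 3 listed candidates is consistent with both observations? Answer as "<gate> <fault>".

N2 stuck-at-0

Evaluate each candidate on input P=0, Q=0, R=1, S=1:
  N2 stuck-at-0: N1=0, N2=0 [stuck-at-0], N3=1, N4=0, N5=1, N6=1, N7=0 → 0 — matches
  N3 inverted output: N1=0, N2=0, N3=0 [inverted output], N4=0, N5=1, N6=1, N7=1 → 1 — eliminated
  N2 inverted output: N1=0, N2=1 [inverted output], N3=0, N4=0, N5=1, N6=1, N7=1 → 1 — eliminated
Only N2 stuck-at-0 reproduces the observed 0.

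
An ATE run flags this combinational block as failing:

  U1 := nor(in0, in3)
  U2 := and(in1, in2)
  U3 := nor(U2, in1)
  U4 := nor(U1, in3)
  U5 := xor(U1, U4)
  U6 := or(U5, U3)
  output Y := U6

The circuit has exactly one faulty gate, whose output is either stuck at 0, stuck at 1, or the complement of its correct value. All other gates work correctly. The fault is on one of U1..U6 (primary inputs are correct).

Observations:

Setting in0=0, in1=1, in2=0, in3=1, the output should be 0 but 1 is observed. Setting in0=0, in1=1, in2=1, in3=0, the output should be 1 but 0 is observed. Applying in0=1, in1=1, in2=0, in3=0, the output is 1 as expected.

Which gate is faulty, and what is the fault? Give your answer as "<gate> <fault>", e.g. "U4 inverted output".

U4 stuck-at-1

Fault-free values for test 1 (in0=0, in1=1, in2=0, in3=1): U1=0, U2=0, U3=0, U4=0, U5=0, U6=0, giving Y=0. Observed 1.
Test 1: faults giving observed 1 are {U1 stuck-at-1, U1 inverted output, U3 stuck-at-1, U3 inverted output, U4 stuck-at-1, U4 inverted output, U5 stuck-at-1, U5 inverted output, U6 stuck-at-1, U6 inverted output}.
Test 2 (in0=0, in1=1, in2=1, in3=0): fault-free U1=1, U2=1, U3=0, U4=0, U5=1, U6=1 → 1; observed 0. Eliminates U1 stuck-at-1, U1 inverted output, U3 stuck-at-1, U3 inverted output, U5 stuck-at-1, U6 stuck-at-1.
Test 3 (in0=1, in1=1, in2=0, in3=0): fault-free U1=0, U2=0, U3=0, U4=1, U5=1, U6=1 → 1; observed 1. Eliminates U4 inverted output, U5 inverted output, U6 inverted output.
Only U4 stuck-at-1 is consistent with every test.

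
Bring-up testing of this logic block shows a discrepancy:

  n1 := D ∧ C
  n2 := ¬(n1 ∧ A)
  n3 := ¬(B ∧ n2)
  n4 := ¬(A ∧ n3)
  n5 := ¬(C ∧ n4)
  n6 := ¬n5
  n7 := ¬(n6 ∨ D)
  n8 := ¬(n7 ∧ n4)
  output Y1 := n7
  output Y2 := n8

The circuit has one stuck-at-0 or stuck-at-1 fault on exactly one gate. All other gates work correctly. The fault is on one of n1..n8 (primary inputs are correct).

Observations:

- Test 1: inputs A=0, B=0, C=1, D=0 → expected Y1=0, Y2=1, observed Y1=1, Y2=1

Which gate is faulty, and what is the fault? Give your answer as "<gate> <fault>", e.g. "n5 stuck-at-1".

Fault-free values for test 1 (A=0, B=0, C=1, D=0): n1=0, n2=1, n3=1, n4=1, n5=0, n6=1, n7=0, n8=1, giving Y1=0, Y2=1. Observed Y1=1, Y2=1.
Test 1: faults giving observed Y1=1, Y2=1 are {n4 stuck-at-0}.
Only n4 stuck-at-0 is consistent with every test.

n4 stuck-at-0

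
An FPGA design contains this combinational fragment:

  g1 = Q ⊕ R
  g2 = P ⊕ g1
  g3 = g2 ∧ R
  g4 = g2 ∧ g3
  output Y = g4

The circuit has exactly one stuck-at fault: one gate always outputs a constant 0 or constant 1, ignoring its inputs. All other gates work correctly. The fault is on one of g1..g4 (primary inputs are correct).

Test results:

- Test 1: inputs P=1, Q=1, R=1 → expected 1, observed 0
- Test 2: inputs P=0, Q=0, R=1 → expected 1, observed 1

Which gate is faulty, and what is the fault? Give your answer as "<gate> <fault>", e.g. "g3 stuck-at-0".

Fault-free values for test 1 (P=1, Q=1, R=1): g1=0, g2=1, g3=1, g4=1, giving Y=1. Observed 0.
Test 1: faults giving observed 0 are {g1 stuck-at-1, g2 stuck-at-0, g3 stuck-at-0, g4 stuck-at-0}.
Test 2 (P=0, Q=0, R=1): fault-free g1=1, g2=1, g3=1, g4=1 → 1; observed 1. Eliminates g2 stuck-at-0, g3 stuck-at-0, g4 stuck-at-0.
Only g1 stuck-at-1 is consistent with every test.

g1 stuck-at-1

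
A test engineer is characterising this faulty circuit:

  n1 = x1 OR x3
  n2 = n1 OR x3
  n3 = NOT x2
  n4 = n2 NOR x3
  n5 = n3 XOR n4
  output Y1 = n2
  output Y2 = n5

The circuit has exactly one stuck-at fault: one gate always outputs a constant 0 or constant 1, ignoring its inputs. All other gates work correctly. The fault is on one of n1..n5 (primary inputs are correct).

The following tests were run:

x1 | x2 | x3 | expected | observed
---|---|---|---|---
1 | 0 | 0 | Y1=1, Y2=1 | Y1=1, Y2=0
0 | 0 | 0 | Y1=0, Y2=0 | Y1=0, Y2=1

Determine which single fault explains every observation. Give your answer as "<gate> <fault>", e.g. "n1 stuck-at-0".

n3 stuck-at-0

Fault-free values for test 1 (x1=1, x2=0, x3=0): n1=1, n2=1, n3=1, n4=0, n5=1, giving Y1=1, Y2=1. Observed Y1=1, Y2=0.
Test 1: faults giving observed Y1=1, Y2=0 are {n3 stuck-at-0, n4 stuck-at-1, n5 stuck-at-0}.
Test 2 (x1=0, x2=0, x3=0): fault-free n1=0, n2=0, n3=1, n4=1, n5=0 → Y1=0, Y2=0; observed Y1=0, Y2=1. Eliminates n4 stuck-at-1, n5 stuck-at-0.
Only n3 stuck-at-0 is consistent with every test.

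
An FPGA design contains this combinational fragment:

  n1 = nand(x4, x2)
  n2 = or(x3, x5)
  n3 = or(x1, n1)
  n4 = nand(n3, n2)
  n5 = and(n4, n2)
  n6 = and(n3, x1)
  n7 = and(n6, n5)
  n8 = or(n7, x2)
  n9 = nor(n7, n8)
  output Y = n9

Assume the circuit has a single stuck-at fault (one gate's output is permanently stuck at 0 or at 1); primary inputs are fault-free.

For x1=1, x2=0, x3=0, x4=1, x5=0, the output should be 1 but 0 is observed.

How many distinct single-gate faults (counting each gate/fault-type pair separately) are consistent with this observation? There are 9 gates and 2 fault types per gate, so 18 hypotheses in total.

4

Fault-free: n1=1, n2=0, n3=1, n4=1, n5=0, n6=1, n7=0, n8=0, n9=1 → 1. Observed 0.
  n1: none of the 2 fault types match ✗
  n2: none of the 2 fault types match ✗
  n3: none of the 2 fault types match ✗
  n4: none of the 2 fault types match ✗
  n5: stuck-at-1 ✓; others ✗
  n6: none of the 2 fault types match ✗
  n7: stuck-at-1 ✓; others ✗
  n8: stuck-at-1 ✓; others ✗
  n9: stuck-at-0 ✓; others ✗
Consistent faults: {n5 stuck-at-1, n7 stuck-at-1, n8 stuck-at-1, n9 stuck-at-0} — 4 in all.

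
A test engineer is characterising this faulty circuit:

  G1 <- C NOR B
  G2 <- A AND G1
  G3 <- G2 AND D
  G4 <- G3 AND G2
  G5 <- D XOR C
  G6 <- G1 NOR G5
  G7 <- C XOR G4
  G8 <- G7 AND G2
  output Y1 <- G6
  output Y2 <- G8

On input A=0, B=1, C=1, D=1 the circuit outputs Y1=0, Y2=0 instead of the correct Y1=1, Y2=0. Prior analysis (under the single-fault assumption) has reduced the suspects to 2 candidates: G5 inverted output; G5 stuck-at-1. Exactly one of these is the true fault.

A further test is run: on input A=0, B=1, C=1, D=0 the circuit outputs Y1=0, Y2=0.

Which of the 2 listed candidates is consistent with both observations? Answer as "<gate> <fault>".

Evaluate each candidate on input A=0, B=1, C=1, D=0:
  G5 inverted output: G1=0, G2=0, G3=0, G4=0, G5=0 [inverted output], G6=1, G7=1, G8=0 → Y1=1, Y2=0 — eliminated
  G5 stuck-at-1: G1=0, G2=0, G3=0, G4=0, G5=1 [stuck-at-1], G6=0, G7=1, G8=0 → Y1=0, Y2=0 — matches
Only G5 stuck-at-1 reproduces the observed Y1=0, Y2=0.

G5 stuck-at-1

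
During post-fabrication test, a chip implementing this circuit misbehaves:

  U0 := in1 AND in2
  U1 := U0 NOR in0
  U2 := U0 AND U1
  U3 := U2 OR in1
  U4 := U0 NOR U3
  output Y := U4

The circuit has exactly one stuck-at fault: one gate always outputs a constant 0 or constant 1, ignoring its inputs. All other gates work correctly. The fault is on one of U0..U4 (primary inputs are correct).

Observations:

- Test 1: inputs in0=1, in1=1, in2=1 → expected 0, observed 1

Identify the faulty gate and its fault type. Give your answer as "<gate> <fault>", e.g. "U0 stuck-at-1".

Fault-free values for test 1 (in0=1, in1=1, in2=1): U0=1, U1=0, U2=0, U3=1, U4=0, giving Y=0. Observed 1.
Test 1: faults giving observed 1 are {U4 stuck-at-1}.
Only U4 stuck-at-1 is consistent with every test.

U4 stuck-at-1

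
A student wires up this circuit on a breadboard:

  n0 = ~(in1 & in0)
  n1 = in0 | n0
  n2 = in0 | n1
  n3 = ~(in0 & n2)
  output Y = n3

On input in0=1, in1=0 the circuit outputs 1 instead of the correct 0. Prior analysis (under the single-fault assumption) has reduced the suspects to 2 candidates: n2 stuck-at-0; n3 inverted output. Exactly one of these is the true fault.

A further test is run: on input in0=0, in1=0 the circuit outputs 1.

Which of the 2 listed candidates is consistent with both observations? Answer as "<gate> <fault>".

Evaluate each candidate on input in0=0, in1=0:
  n2 stuck-at-0: n0=1, n1=1, n2=0 [stuck-at-0], n3=1 → 1 — matches
  n3 inverted output: n0=1, n1=1, n2=1, n3=0 [inverted output] → 0 — eliminated
Only n2 stuck-at-0 reproduces the observed 1.

n2 stuck-at-0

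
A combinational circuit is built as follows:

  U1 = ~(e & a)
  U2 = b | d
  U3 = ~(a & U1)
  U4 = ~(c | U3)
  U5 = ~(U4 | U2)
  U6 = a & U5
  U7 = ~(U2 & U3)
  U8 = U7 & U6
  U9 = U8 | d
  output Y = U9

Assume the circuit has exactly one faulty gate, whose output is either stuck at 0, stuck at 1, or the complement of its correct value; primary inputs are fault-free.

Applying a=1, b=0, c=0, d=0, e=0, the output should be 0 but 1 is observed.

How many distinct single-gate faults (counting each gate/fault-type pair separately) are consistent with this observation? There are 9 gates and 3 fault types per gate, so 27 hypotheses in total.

14

Fault-free: U1=1, U2=0, U3=0, U4=1, U5=0, U6=0, U7=1, U8=0, U9=0 → 0. Observed 1.
  U1: stuck-at-0, inverted output ✓; others ✗
  U2: none of the 3 fault types match ✗
  U3: stuck-at-1, inverted output ✓; others ✗
  U4: stuck-at-0, inverted output ✓; others ✗
  U5: stuck-at-1, inverted output ✓; others ✗
  U6: stuck-at-1, inverted output ✓; others ✗
  U7: none of the 3 fault types match ✗
  U8: stuck-at-1, inverted output ✓; others ✗
  U9: stuck-at-1, inverted output ✓; others ✗
Consistent faults: {U1 stuck-at-0, U1 inverted output, U3 stuck-at-1, U3 inverted output, U4 stuck-at-0, U4 inverted output, U5 stuck-at-1, U5 inverted output, U6 stuck-at-1, U6 inverted output, U8 stuck-at-1, U8 inverted output, U9 stuck-at-1, U9 inverted output} — 14 in all.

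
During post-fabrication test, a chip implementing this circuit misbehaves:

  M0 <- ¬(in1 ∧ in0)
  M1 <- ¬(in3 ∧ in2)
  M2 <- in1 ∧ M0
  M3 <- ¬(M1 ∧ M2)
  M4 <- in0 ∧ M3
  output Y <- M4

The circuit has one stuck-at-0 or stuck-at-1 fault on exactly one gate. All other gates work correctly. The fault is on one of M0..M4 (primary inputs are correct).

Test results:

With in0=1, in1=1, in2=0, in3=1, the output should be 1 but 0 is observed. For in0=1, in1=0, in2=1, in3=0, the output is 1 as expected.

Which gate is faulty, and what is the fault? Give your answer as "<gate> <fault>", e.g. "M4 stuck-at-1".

Fault-free values for test 1 (in0=1, in1=1, in2=0, in3=1): M0=0, M1=1, M2=0, M3=1, M4=1, giving Y=1. Observed 0.
Test 1: faults giving observed 0 are {M0 stuck-at-1, M2 stuck-at-1, M3 stuck-at-0, M4 stuck-at-0}.
Test 2 (in0=1, in1=0, in2=1, in3=0): fault-free M0=1, M1=1, M2=0, M3=1, M4=1 → 1; observed 1. Eliminates M2 stuck-at-1, M3 stuck-at-0, M4 stuck-at-0.
Only M0 stuck-at-1 is consistent with every test.

M0 stuck-at-1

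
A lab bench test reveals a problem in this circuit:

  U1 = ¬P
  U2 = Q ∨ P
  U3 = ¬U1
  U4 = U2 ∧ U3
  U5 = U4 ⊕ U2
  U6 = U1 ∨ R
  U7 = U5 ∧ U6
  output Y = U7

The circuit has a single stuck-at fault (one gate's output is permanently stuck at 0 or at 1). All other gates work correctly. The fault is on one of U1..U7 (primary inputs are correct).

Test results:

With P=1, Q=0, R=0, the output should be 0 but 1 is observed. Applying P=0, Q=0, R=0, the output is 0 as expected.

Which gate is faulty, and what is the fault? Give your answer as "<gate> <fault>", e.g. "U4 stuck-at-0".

U1 stuck-at-1

Fault-free values for test 1 (P=1, Q=0, R=0): U1=0, U2=1, U3=1, U4=1, U5=0, U6=0, U7=0, giving Y=0. Observed 1.
Test 1: faults giving observed 1 are {U1 stuck-at-1, U7 stuck-at-1}.
Test 2 (P=0, Q=0, R=0): fault-free U1=1, U2=0, U3=0, U4=0, U5=0, U6=1, U7=0 → 0; observed 0. Eliminates U7 stuck-at-1.
Only U1 stuck-at-1 is consistent with every test.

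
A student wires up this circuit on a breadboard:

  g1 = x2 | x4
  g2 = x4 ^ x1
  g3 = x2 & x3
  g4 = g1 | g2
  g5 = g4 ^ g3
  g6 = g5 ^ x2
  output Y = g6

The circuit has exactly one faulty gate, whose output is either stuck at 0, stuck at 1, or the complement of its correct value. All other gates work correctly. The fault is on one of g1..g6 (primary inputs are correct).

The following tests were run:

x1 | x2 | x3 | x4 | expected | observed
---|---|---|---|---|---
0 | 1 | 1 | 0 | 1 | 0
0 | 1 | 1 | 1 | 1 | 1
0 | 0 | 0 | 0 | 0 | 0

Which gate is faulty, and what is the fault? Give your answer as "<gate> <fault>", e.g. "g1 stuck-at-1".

g1 stuck-at-0

Fault-free values for test 1 (x1=0, x2=1, x3=1, x4=0): g1=1, g2=0, g3=1, g4=1, g5=0, g6=1, giving Y=1. Observed 0.
Test 1: faults giving observed 0 are {g1 stuck-at-0, g1 inverted output, g3 stuck-at-0, g3 inverted output, g4 stuck-at-0, g4 inverted output, g5 stuck-at-1, g5 inverted output, g6 stuck-at-0, g6 inverted output}.
Test 2 (x1=0, x2=1, x3=1, x4=1): fault-free g1=1, g2=1, g3=1, g4=1, g5=0, g6=1 → 1; observed 1. Eliminates g3 stuck-at-0, g3 inverted output, g4 stuck-at-0, g4 inverted output, g5 stuck-at-1, g5 inverted output, g6 stuck-at-0, g6 inverted output.
Test 3 (x1=0, x2=0, x3=0, x4=0): fault-free g1=0, g2=0, g3=0, g4=0, g5=0, g6=0 → 0; observed 0. Eliminates g1 inverted output.
Only g1 stuck-at-0 is consistent with every test.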